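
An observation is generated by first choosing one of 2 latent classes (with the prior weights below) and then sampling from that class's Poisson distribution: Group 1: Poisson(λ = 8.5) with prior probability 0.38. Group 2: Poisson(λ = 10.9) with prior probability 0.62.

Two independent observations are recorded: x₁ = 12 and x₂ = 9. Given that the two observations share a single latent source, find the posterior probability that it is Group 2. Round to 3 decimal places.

0.713

Apply Bayes' rule: the posterior for each component is proportional to its prior times its likelihood at x.
Since both observations come from the same component, the likelihood for component k is f_k(x₁)·f_k(x₂).
  f_1 = [e^(−8.5)·8.5^12/12! = 0.0604209] × [0.129869] = 0.00784678
  f_2 = [e^(−10.9)·10.9^12/12! = 0.108385] × [0.110475] = 0.0119739
Multiply by the mixture weights:
  π_1·f_1 = 0.38 × 0.00784678 = 0.00298177
  π_2·f_2 = 0.62 × 0.0119739 = 0.00742384
Denominator: 0.00298177 + 0.00742384 = 0.0104056
P(Group 2 | x₁,x₂) ≈ 0.713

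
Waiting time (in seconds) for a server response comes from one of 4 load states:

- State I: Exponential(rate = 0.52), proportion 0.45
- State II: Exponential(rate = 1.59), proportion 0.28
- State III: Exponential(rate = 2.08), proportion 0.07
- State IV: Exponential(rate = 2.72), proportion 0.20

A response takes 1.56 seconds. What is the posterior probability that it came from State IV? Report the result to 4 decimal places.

0.0505

Apply Bayes' rule: the posterior for each component is proportional to its prior times its likelihood at x.
Component likelihoods at x = 1.56 seconds:
  L_I = 0.52·e^(−0.52·1.56) = 0.52·e^(−0.8112) = 0.231049
  L_II = 1.59·e^(−1.59·1.56) = 1.59·e^(−2.4804) = 0.133098
  L_III = 2.08·e^(−2.08·1.56) = 2.08·e^(−3.2448) = 0.0810708
  L_IV = 2.72·e^(−2.72·1.56) = 2.72·e^(−4.2432) = 0.0390634
Weight by the priors:
  P(Z=I)·L_I = 0.45 × 0.231049 = 0.103972
  P(Z=II)·L_II = 0.28 × 0.133098 = 0.0372676
  P(Z=III)·L_III = 0.07 × 0.0810708 = 0.00567496
  P(Z=IV)·L_IV = 0.20 × 0.0390634 = 0.00781269
Normaliser: 0.103972 + 0.0372676 + 0.00567496 + 0.00781269 = 0.154727
Responsibility of State IV: 0.00781269 / 0.154727 ≈ 0.0505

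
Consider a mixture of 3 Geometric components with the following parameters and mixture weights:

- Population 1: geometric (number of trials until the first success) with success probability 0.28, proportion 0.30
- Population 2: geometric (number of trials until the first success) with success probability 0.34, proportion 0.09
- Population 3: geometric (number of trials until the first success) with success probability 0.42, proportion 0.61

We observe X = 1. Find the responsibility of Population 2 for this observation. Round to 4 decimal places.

0.0825

P(component k | x) = w_k·f_k(x) / marginal(x), where marginal(x) = Σ_j w_j·f_j(x).
Component likelihoods at x = 1:
  p_1 = 0.28
  p_2 = 0.34
  p_3 = 0.42
Prior × likelihood for each component:
  w_1·p_1 = 0.30 × 0.28 = 0.084
  w_2·p_2 = 0.09 × 0.34 = 0.0306
  w_3·p_3 = 0.61 × 0.42 = 0.2562
Evidence: 0.084 + 0.0306 + 0.2562 = 0.3708
So the posterior for Population 2 is 0.0306 / 0.3708 ≈ 0.0825.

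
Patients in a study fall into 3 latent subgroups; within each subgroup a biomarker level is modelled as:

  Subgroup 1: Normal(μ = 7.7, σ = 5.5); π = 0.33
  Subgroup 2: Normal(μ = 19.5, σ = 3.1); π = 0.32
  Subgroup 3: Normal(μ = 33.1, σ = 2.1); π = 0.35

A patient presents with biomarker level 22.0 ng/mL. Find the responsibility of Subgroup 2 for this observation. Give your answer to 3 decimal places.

0.973

Posterior ∝ prior × likelihood, so P(k | x) ∝ π_k f_k(x); normalise over all components.
Component likelihoods at x = 22.0 ng/mL:
  p_1 = 0.00246963
  p_2 = 0.0929659
  p_3 = 1.62878e-07
Prior × likelihood for each component:
  π_1·p_1 = 0.33 × 0.00246963 = 0.000814978
  π_2·p_2 = 0.32 × 0.0929659 = 0.0297491
  π_3·p_3 = 0.35 × 1.62878e-07 = 5.70073e-08
Normaliser: 0.000814978 + 0.0297491 + 5.70073e-08 = 0.0305641
P(Subgroup 2 | data) = 0.0297491 / 0.0305641 ≈ 0.973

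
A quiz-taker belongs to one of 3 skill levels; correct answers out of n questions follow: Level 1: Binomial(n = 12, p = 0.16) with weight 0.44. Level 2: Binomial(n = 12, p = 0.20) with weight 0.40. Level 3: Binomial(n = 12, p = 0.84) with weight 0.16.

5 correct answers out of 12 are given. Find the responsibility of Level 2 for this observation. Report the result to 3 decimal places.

0.661

The responsibility of component k is π_k f_k(x) divided by Σ_j π_j f_j(x).
Evaluate each component's likelihood at the observed value:
  p_1 = C(12,5)·0.16^5·0.84^7 = 792·0.000104858·0.29509 = 0.0245064
  p_2 = C(12,5)·0.20^5·0.80^7 = 792·0.00032·0.209715 = 0.0531502
  p_3 = C(12,5)·0.84^5·0.16^7 = 792·0.418212·2.68435e-06 = 0.000889122
Prior × likelihood for each component:
  π_1·p_1 = 0.44 × 0.0245064 = 0.0107828
  π_2·p_2 = 0.40 × 0.0531502 = 0.0212601
  π_3·p_3 = 0.16 × 0.000889122 = 0.00014226
Denominator: 0.0107828 + 0.0212601 + 0.00014226 = 0.0321852
P(Level 2 | the observation) ≈ 0.661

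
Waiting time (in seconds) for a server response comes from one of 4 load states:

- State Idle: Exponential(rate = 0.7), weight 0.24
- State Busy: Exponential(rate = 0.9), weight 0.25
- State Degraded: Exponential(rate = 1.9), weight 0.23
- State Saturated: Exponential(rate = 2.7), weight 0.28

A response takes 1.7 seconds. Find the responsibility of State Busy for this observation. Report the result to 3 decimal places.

The responsibility of component k is π_k f_k(x) divided by Σ_j π_j f_j(x).
Evaluate each component's likelihood at the observed value:
  f_Idle = 0.7·e^(−0.7·1.7) = 0.7·e^(−1.1900) = 0.212955
  f_Busy = 0.9·e^(−0.9·1.7) = 0.9·e^(−1.5300) = 0.194882
  f_Degraded = 1.9·e^(−1.9·1.7) = 1.9·e^(−3.2300) = 0.0751592
  f_Saturated = 2.7·e^(−2.7·1.7) = 2.7·e^(−4.5900) = 0.0274127
Weight by the priors:
  π_Idle·f_Idle = 0.24 × 0.212955 = 0.0511092
  π_Busy·f_Busy = 0.25 × 0.194882 = 0.0487205
  π_Degraded·f_Degraded = 0.23 × 0.0751592 = 0.0172866
  π_Saturated·f_Saturated = 0.28 × 0.0274127 = 0.00767556
Evidence: 0.0511092 + 0.0487205 + 0.0172866 + 0.00767556 = 0.124792
P(State Busy | data) ≈ 0.390

0.390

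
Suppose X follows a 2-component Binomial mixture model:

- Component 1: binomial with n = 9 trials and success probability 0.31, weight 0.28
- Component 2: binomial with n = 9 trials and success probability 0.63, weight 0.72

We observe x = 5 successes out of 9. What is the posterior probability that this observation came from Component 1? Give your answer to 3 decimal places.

P(component k | x) = π_k·f_k(x) / marginal(x), where marginal(x) = Σ_j π_j·f_j(x).
Binomial probabilities:
  L_1 = 0.0817665
  L_2 = 0.234358
Prior × likelihood for each component:
  π_1·L_1 = 0.28 × 0.0817665 = 0.0228946
  π_2·L_2 = 0.72 × 0.234358 = 0.168738
Evidence: 0.0228946 + 0.168738 = 0.191633
P(Component 1 | x) = 0.0228946 / 0.191633 ≈ 0.119

0.119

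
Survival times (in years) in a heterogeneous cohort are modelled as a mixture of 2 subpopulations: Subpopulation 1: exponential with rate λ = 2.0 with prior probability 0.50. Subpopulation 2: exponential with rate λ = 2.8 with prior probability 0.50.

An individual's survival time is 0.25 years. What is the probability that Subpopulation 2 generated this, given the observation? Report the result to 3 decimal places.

The responsibility of component k is π_k f_k(x) divided by Σ_j π_j f_j(x).
Exponential densities:
  L_1 = 2.0·e^(−2.0·0.25) = 2.0·e^(−0.5000) = 1.21306
  L_2 = 2.8·e^(−2.8·0.25) = 2.8·e^(−0.7000) = 1.39044
Multiply by the mixture weights:
  π_1·L_1 = 0.50 × 1.21306 = 0.606531
  π_2·L_2 = 0.50 × 1.39044 = 0.695219
Marginal: 0.606531 + 0.695219 = 1.30175
P(Subpopulation 2 | the observation) ≈ 0.534

0.534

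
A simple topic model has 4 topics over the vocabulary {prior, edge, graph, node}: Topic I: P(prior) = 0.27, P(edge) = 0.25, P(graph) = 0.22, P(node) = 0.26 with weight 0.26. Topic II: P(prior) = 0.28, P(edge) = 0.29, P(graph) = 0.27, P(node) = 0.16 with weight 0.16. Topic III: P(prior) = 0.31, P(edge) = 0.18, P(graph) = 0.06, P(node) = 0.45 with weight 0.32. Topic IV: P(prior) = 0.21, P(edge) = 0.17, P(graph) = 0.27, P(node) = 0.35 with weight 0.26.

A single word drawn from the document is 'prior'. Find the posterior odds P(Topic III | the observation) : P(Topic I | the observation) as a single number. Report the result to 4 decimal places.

1.4131

Only the two components matter; the odds are (π_i f_i(x)) / (π_j f_j(x)).
Categorical probabilities:
  L_I = 0.27
  L_II = 0.28
  L_III = 0.31
  L_IV = 0.21
Posterior odds = (π_III·L_III) / (π_I·L_I) = (0.32·0.31) / (0.26·0.27) = 0.0992 / 0.0702 ≈ 1.4131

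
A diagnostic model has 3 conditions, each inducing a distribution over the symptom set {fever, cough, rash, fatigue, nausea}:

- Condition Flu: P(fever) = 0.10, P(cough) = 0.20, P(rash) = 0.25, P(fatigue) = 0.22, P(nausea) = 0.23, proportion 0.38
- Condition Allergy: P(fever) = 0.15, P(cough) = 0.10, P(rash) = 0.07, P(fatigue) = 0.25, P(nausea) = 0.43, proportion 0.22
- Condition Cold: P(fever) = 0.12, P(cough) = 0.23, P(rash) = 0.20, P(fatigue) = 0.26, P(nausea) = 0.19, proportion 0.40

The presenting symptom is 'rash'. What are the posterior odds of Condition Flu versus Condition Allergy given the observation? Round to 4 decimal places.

6.1688

The posterior odds equal the prior odds times the likelihood ratio: (w_i/w_j)·(f_i(x)/f_j(x)).
Categorical probabilities:
  L_Flu = 0.25
  L_Allergy = 0.07
  L_Cold = 0.2
0.095 / 0.0154 ≈ 6.1688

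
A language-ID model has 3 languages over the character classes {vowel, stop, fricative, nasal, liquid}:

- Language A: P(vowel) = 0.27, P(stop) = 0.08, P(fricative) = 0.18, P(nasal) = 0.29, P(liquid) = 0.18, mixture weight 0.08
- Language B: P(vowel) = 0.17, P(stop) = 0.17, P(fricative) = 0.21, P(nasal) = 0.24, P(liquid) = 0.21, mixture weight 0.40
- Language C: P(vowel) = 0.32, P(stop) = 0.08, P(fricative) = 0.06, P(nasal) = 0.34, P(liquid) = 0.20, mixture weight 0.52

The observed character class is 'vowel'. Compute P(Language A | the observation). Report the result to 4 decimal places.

0.0844

P(component k | x) = w_k·f_k(x) / marginal(x), where marginal(x) = Σ_j w_j·f_j(x).
Component likelihoods at x = 'vowel':
  L_A = 0.27
  L_B = 0.17
  L_C = 0.32
Multiply by the mixture weights:
  w_A·L_A = 0.08 × 0.27 = 0.0216
  w_B·L_B = 0.40 × 0.17 = 0.068
  w_C·L_C = 0.52 × 0.32 = 0.1664
Denominator: 0.0216 + 0.068 + 0.1664 = 0.256
Responsibility of Language A: 0.0216 / 0.256 ≈ 0.0844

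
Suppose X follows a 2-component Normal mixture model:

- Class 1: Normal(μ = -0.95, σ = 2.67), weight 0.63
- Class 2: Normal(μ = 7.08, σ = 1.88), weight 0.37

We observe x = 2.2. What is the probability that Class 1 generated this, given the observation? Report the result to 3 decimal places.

P(component k | x) = P(Z=k)·f_k(x) / marginal(x), where marginal(x) = Σ_j P(Z=j)·f_j(x).
Normal densities:
  L_1 = 0.0745003
  L_2 = 0.0073053
Multiply by the mixture weights:
  P(Z=1)·L_1 = 0.63 × 0.0745003 = 0.0469352
  P(Z=2)·L_2 = 0.37 × 0.0073053 = 0.00270296
Marginal: 0.0469352 + 0.00270296 = 0.0496382
P(Class 1 | x) = 0.0469352 / 0.0496382 ≈ 0.946

0.946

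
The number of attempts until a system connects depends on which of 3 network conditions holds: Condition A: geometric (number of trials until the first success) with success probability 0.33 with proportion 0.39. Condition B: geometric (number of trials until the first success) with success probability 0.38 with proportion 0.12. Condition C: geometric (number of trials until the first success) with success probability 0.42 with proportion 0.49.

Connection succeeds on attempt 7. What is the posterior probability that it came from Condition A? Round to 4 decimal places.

Apply Bayes' rule: the posterior for each component is proportional to its prior times its likelihood at x.
Component likelihoods at x = 7:
  L_A = 0.33·(1−0.33)^6 = 0.33·0.0904584 = 0.0298513
  L_B = 0.38·(1−0.38)^6 = 0.38·0.0568002 = 0.0215841
  L_C = 0.42·(1−0.42)^6 = 0.42·0.0380687 = 0.0159889
Unnormalised posteriors:
  P(Z=A)·L_A = 0.39 × 0.0298513 = 0.011642
  P(Z=B)·L_B = 0.12 × 0.0215841 = 0.00259009
  P(Z=C)·L_C = 0.49 × 0.0159889 = 0.00783454
Sum: 0.011642 + 0.00259009 + 0.00783454 = 0.0220666
P(Condition A | x) = 0.011642 / 0.0220666 ≈ 0.5276

0.5276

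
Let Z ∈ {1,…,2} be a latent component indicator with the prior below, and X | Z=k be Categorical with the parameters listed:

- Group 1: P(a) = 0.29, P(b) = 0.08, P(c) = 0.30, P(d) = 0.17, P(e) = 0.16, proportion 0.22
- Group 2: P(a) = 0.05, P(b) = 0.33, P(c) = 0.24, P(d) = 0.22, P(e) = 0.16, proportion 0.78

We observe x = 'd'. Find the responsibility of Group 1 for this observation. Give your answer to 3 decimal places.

0.179

The responsibility of component k is π_k f_k(x) divided by Σ_j π_j f_j(x).
Evaluate each component's likelihood at the observed value:
  p_1 = 0.17
  p_2 = 0.22
Weight by the priors:
  π_1·p_1 = 0.22 × 0.17 = 0.0374
  π_2·p_2 = 0.78 × 0.22 = 0.1716
Evidence: 0.0374 + 0.1716 = 0.209
P(Group 1 | 'd') = 0.0374 / 0.209 ≈ 0.179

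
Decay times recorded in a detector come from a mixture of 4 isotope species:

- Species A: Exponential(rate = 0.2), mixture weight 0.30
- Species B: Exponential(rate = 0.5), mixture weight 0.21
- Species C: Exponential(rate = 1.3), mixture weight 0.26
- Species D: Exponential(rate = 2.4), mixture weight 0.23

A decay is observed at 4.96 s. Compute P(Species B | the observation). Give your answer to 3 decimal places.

By Bayes' theorem, P(k | x) = π_k f_k(x) / Σ_j π_j f_j(x).
Component likelihoods at x = 4.96 s:
  p_A = 0.0741669
  p_B = 0.0418716
  p_C = 0.00205879
  p_D = 1.62319e-05
Weight by the priors:
  π_A·p_A = 0.30 × 0.0741669 = 0.0222501
  π_B·p_B = 0.21 × 0.0418716 = 0.00879304
  π_C·p_C = 0.26 × 0.00205879 = 0.000535286
  π_D·p_D = 0.23 × 1.62319e-05 = 3.73334e-06
Denominator: 0.0222501 + 0.00879304 + 0.000535286 + 3.73334e-06 = 0.0315821
P(Species B | data) = 0.00879304 / 0.0315821 ≈ 0.278

0.278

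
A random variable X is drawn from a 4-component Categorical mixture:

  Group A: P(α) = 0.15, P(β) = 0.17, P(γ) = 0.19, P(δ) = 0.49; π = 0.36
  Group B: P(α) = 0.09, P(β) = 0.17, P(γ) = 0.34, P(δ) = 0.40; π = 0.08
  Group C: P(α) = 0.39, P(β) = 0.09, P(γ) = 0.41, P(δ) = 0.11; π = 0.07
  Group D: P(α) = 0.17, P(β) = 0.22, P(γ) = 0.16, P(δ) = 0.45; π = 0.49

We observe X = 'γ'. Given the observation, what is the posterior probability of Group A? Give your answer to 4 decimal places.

0.3374

Posterior ∝ prior × likelihood, so P(k | x) ∝ π_k f_k(x); normalise over all components.
Component likelihoods at x = 'γ':
  L_A = P(γ | comp) = 0.19
  L_B = P(γ | comp) = 0.34
  L_C = P(γ | comp) = 0.41
  L_D = P(γ | comp) = 0.16
Weight by the priors:
  π_A·L_A = 0.36 × 0.19 = 0.0684
  π_B·L_B = 0.08 × 0.34 = 0.0272
  π_C·L_C = 0.07 × 0.41 = 0.0287
  π_D·L_D = 0.49 × 0.16 = 0.0784
Normaliser: 0.0684 + 0.0272 + 0.0287 + 0.0784 = 0.2027
P(Group A | 'γ') = 0.0684 / 0.2027 ≈ 0.3374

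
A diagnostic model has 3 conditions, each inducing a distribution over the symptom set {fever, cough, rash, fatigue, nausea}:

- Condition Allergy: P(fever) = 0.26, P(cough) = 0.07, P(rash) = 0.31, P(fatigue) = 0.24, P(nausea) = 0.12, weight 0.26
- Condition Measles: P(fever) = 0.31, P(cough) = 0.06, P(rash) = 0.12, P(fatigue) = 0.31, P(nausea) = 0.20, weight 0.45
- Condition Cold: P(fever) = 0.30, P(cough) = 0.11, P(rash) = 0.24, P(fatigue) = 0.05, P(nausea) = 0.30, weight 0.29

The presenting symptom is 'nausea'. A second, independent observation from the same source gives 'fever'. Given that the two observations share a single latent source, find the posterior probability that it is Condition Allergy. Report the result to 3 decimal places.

P(component k | x) = w_k·f_k(x) / marginal(x), where marginal(x) = Σ_j w_j·f_j(x).
Since both observations come from the same component, the likelihood for component k is f_k(x₁)·f_k(x₂).
  L_Allergy = [P(nausea | comp) = 0.12] × [0.26] = 0.0312
  L_Measles = [P(nausea | comp) = 0.20] × [0.31] = 0.062
  L_Cold = [P(nausea | comp) = 0.30] × [0.3] = 0.09
Prior × likelihood for each component:
  w_Allergy·L_Allergy = 0.26 × 0.0312 = 0.008112
  w_Measles·L_Measles = 0.45 × 0.062 = 0.0279
  w_Cold·L_Cold = 0.29 × 0.09 = 0.0261
Evidence: 0.008112 + 0.0279 + 0.0261 = 0.062112
P(Condition Allergy | data) ≈ 0.131

0.131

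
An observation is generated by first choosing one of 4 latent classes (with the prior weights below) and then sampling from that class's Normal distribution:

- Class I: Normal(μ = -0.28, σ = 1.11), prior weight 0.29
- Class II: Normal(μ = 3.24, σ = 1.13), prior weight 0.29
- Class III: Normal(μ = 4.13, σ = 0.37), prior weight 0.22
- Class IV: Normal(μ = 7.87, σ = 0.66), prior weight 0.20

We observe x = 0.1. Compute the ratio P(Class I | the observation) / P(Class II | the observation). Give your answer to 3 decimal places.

45.605

Posterior odds = (π_i f_i(x)) / (π_j f_j(x)); the normalising sum cancels.
Component likelihoods at x = 0.1:
  f_I = (1/(1.11·√(2π)))·exp(−(0.1−-0.28)²/(2·1.11²)) = 0.359407·exp(-0.05860) = 0.338952
  f_II = (1/(1.13·√(2π)))·exp(−(0.1−3.24)²/(2·1.13²)) = 0.353046·exp(-3.86076) = 0.00743235
  f_III = (1/(0.37·√(2π)))·exp(−(0.1−4.13)²/(2·0.37²)) = 1.078222·exp(-59.31665) = 1.86988e-26
  f_IV = (1/(0.66·√(2π)))·exp(−(0.1−7.87)²/(2·0.66²)) = 0.604458·exp(-69.29855) = 4.84604e-31
Odds = (0.29/0.29) × (0.338952/0.00743235) = 1 × 45.6049 ≈ 45.605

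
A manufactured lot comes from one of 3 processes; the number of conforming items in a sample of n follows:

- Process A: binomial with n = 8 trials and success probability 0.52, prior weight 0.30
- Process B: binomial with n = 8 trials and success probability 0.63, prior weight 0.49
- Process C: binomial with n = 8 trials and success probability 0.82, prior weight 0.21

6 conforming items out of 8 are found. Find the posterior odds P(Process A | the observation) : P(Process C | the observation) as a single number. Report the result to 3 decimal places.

Since P(k|x) ∝ π_k f_k(x), the posterior odds are π_i f_i(x) / (π_j f_j(x)).
Evaluate each component's likelihood at the observed value:
  f_A = C(8,6)·0.52^6·0.48^2 = 28·0.0197706·0.2304 = 0.127544
  f_B = C(8,6)·0.63^6·0.37^2 = 28·0.0625235·0.1369 = 0.239665
  f_C = C(8,6)·0.82^6·0.18^2 = 28·0.304007·0.0324 = 0.275795
0.0382632 / 0.0579169 ≈ 0.661

0.661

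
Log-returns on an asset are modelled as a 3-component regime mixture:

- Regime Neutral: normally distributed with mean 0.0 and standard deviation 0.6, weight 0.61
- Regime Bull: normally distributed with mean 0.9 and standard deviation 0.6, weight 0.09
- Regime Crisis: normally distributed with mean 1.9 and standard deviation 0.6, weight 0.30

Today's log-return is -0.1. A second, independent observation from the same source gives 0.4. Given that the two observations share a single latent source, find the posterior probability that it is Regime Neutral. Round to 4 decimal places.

The responsibility of component k is P(Z=k) f_k(x) divided by Σ_j P(Z=j) f_j(x).
Since both observations come from the same component, the likelihood for component k is f_k(x₁)·f_k(x₂).
  f_Neutral = [(1/(0.6·√(2π)))·exp(−(-0.1−0.0)²/(2·0.6²)) = 0.664904·exp(-0.01389) = 0.655733] × [0.532413] = 0.349121
  f_Bull = [(1/(0.6·√(2π)))·exp(−(-0.1−0.9)²/(2·0.6²)) = 0.664904·exp(-1.38889) = 0.165795] × [0.469853] = 0.0778994
  f_Crisis = [(1/(0.6·√(2π)))·exp(−(-0.1−1.9)²/(2·0.6²)) = 0.664904·exp(-5.55556) = 0.00257046] × [0.0292138] = 7.50931e-05
Weight by the priors:
  P(Z=Neutral)·f_Neutral = 0.61 × 0.349121 = 0.212964
  P(Z=Bull)·f_Bull = 0.09 × 0.0778994 = 0.00701095
  P(Z=Crisis)·f_Crisis = 0.30 × 7.50931e-05 = 2.25279e-05
Marginal: 0.212964 + 0.00701095 + 2.25279e-05 = 0.219997
P(Regime Neutral | x₁,x₂) = 0.212964 / 0.219997 ≈ 0.9680

0.9680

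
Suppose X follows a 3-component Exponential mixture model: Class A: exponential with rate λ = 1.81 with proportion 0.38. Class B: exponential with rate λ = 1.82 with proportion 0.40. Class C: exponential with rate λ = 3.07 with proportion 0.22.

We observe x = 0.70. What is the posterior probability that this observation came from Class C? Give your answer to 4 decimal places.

0.1654

By Bayes' theorem, P(k | x) = P(Z=k) f_k(x) / Σ_j P(Z=j) f_j(x).
Component likelihoods at x = 0.70:
  f_A = 1.81·e^(−1.81·0.70) = 1.81·e^(−1.2670) = 0.509832
  f_B = 1.82·e^(−1.82·0.70) = 1.82·e^(−1.2740) = 0.509073
  f_C = 3.07·e^(−3.07·0.70) = 3.07·e^(−2.1490) = 0.357964
Unnormalised posteriors:
  P(Z=A)·f_A = 0.38 × 0.509832 = 0.193736
  P(Z=B)·f_B = 0.40 × 0.509073 = 0.203629
  P(Z=C)·f_C = 0.22 × 0.357964 = 0.0787521
Normaliser: 0.193736 + 0.203629 + 0.0787521 = 0.476118
P(Class C | 0.70) ≈ 0.1654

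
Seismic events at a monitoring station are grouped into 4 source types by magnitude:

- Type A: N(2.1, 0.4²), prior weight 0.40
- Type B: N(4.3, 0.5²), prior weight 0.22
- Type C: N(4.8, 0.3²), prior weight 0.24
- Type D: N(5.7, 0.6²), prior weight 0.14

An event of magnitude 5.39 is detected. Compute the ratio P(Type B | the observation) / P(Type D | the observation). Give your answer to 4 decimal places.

Only the two components matter; the odds are (w_i f_i(x)) / (w_j f_j(x)).
Normal densities:
  L_A = 2.03565e-15
  L_B = 0.0741258
  L_C = 0.19227
  L_D = 0.581825
Odds = (0.22/0.14) × (0.0741258/0.581825) = 1.57143 × 0.127402 ≈ 0.2002

0.2002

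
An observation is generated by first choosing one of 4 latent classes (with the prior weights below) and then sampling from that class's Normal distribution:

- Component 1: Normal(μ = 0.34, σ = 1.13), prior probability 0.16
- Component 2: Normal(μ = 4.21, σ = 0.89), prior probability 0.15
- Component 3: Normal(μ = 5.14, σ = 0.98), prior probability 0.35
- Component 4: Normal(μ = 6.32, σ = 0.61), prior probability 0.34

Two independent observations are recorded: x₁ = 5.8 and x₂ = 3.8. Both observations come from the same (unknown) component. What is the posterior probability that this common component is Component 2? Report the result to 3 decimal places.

P(component k | x) = w_k·f_k(x) / marginal(x), where marginal(x) = Σ_j w_j·f_j(x).
Since both observations come from the same component, the likelihood for component k is f_k(x₁)·f_k(x₂).
  f_1 = [(1/(1.13·√(2π)))·exp(−(5.8−0.34)²/(2·1.13²)) = 0.353046·exp(-11.67343) = 3.00695e-06] × [0.0032506] = 9.7744e-09
  f_2 = [(1/(0.89·√(2π)))·exp(−(5.8−4.21)²/(2·0.89²)) = 0.448250·exp(-1.59582) = 0.090879] × [0.403122] = 0.0366354
  f_3 = [(1/(0.98·√(2π)))·exp(−(5.8−5.14)²/(2·0.98²)) = 0.407084·exp(-0.22678) = 0.324485] × [0.159844] = 0.0518671
  f_4 = [(1/(0.61·√(2π)))·exp(−(5.8−6.32)²/(2·0.61²)) = 0.654004·exp(-0.36334) = 0.45476] × [0.000128725] = 5.8539e-05
Weight by the priors:
  w_1·f_1 = 0.16 × 9.7744e-09 = 1.5639e-09
  w_2·f_2 = 0.15 × 0.0366354 = 0.00549531
  w_3·f_3 = 0.35 × 0.0518671 = 0.0181535
  w_4·f_4 = 0.34 × 5.8539e-05 = 1.99033e-05
Sum: 1.5639e-09 + 0.00549531 + 0.0181535 + 1.99033e-05 = 0.0236687
P(Component 2 | x₁,x₂) ≈ 0.232

0.232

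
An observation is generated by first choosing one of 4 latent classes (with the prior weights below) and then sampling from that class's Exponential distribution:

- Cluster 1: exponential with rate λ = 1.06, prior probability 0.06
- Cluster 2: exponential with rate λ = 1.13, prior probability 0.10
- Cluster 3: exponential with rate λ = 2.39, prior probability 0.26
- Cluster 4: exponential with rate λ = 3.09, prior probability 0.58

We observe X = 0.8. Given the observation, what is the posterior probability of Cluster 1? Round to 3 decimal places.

Posterior ∝ prior × likelihood, so P(k | x) ∝ π_k f_k(x); normalise over all components.
Evaluate each component's likelihood at the observed value:
  L_1 = 0.453967
  L_2 = 0.45759
  L_3 = 0.353205
  L_4 = 0.260845
Weight by the priors:
  π_1·L_1 = 0.06 × 0.453967 = 0.027238
  π_2·L_2 = 0.10 × 0.45759 = 0.045759
  π_3·L_3 = 0.26 × 0.353205 = 0.0918333
  π_4·L_4 = 0.58 × 0.260845 = 0.15129
Denominator: 0.027238 + 0.045759 + 0.0918333 + 0.15129 = 0.31612
Responsibility of Cluster 1: 0.027238 / 0.31612 ≈ 0.086

0.086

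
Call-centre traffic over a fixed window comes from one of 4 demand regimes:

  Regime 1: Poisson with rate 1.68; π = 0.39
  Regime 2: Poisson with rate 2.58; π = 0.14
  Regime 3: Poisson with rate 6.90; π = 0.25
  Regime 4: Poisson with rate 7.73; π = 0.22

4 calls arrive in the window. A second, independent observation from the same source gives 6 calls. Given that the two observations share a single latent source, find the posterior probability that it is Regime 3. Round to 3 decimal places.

P(component k | x) = w_k·f_k(x) / marginal(x), where marginal(x) = Σ_j w_j·f_j(x).
Since both observations come from the same component, the likelihood for component k is f_k(x₁)·f_k(x₂).
  p_1 = [e^(−1.68)·1.68^4/4! = 0.0618602] × [0.00581981] = 0.000360014
  p_2 = [e^(−2.58)·2.58^4/4! = 0.13989] × [0.0310389] = 0.00434204
  p_3 = [e^(−6.90)·6.90^4/4! = 0.0951816] × [0.151053] = 0.0143775
  p_4 = [e^(−7.73)·7.73^4/4! = 0.0653748] × [0.130211] = 0.00851253
Multiply by the mixture weights:
  w_1·p_1 = 0.39 × 0.000360014 = 0.000140406
  w_2·p_2 = 0.14 × 0.00434204 = 0.000607886
  w_3·p_3 = 0.25 × 0.0143775 = 0.00359437
  w_4·p_4 = 0.22 × 0.00851253 = 0.00187276
Normaliser: 0.000140406 + 0.000607886 + 0.00359437 + 0.00187276 = 0.00621542
Responsibility of Regime 3: 0.00359437 / 0.00621542 ≈ 0.578

0.578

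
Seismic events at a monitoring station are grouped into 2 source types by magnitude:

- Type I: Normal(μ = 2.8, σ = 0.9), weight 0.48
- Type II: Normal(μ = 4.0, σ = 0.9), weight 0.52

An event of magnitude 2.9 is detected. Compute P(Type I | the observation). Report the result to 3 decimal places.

Apply Bayes' rule: the posterior for each component is proportional to its prior times its likelihood at x.
Normal densities:
  L_I = 0.440541
  L_II = 0.210033
Weight by the priors:
  π_I·L_I = 0.48 × 0.440541 = 0.21146
  π_II·L_II = 0.52 × 0.210033 = 0.109217
Normaliser: 0.21146 + 0.109217 = 0.320677
P(Type I | the observation) = 0.21146 / 0.320677 ≈ 0.659

0.659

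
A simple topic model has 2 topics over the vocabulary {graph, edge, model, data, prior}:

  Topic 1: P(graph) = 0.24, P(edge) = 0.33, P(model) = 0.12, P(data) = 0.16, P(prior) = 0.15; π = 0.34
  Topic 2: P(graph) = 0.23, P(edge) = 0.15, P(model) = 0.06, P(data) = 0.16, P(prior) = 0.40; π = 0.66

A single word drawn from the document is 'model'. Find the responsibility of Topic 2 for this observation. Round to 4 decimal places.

By Bayes' theorem, P(k | x) = π_k f_k(x) / Σ_j π_j f_j(x).
Evaluate each component's likelihood at the observed value:
  p_1 = 0.12
  p_2 = 0.06
Prior × likelihood for each component:
  π_1·p_1 = 0.34 × 0.12 = 0.0408
  π_2·p_2 = 0.66 × 0.06 = 0.0396
Normaliser: 0.0408 + 0.0396 = 0.0804
P(Topic 2 | the observation) ≈ 0.4925

0.4925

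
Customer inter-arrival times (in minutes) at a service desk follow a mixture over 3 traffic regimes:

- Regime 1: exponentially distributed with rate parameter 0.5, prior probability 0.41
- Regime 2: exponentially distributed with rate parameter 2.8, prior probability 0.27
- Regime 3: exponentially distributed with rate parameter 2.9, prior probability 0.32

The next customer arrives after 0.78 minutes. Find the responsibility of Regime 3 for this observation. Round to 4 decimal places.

0.3015

Apply Bayes' rule: the posterior for each component is proportional to its prior times its likelihood at x.
Evaluate each component's likelihood at the observed value:
  p_1 = 0.5·e^(−0.5·0.78) = 0.5·e^(−0.3900) = 0.338528
  p_2 = 2.8·e^(−2.8·0.78) = 2.8·e^(−2.1840) = 0.315253
  p_3 = 2.9·e^(−2.9·0.78) = 2.9·e^(−2.2620) = 0.302012
Prior × likelihood for each component:
  π_1·p_1 = 0.41 × 0.338528 = 0.138797
  π_2·p_2 = 0.27 × 0.315253 = 0.0851182
  π_3·p_3 = 0.32 × 0.302012 = 0.0966438
Marginal: 0.138797 + 0.0851182 + 0.0966438 = 0.320559
P(Regime 3 | data) ≈ 0.3015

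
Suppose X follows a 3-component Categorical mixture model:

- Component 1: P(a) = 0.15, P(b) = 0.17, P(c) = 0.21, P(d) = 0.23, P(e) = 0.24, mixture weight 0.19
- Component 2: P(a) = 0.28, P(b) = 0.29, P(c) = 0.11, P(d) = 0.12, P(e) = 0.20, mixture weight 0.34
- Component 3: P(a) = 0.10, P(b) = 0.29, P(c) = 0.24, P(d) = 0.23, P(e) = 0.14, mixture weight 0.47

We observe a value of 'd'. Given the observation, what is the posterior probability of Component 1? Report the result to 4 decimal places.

The responsibility of component k is P(Z=k) f_k(x) divided by Σ_j P(Z=j) f_j(x).
Evaluate each component's likelihood at the observed value:
  L_1 = 0.23
  L_2 = 0.12
  L_3 = 0.23
Multiply by the mixture weights:
  P(Z=1)·L_1 = 0.19 × 0.23 = 0.0437
  P(Z=2)·L_2 = 0.34 × 0.12 = 0.0408
  P(Z=3)·L_3 = 0.47 × 0.23 = 0.1081
Evidence: 0.0437 + 0.0408 + 0.1081 = 0.1926
So the posterior for Component 1 is 0.0437 / 0.1926 ≈ 0.2269.

0.2269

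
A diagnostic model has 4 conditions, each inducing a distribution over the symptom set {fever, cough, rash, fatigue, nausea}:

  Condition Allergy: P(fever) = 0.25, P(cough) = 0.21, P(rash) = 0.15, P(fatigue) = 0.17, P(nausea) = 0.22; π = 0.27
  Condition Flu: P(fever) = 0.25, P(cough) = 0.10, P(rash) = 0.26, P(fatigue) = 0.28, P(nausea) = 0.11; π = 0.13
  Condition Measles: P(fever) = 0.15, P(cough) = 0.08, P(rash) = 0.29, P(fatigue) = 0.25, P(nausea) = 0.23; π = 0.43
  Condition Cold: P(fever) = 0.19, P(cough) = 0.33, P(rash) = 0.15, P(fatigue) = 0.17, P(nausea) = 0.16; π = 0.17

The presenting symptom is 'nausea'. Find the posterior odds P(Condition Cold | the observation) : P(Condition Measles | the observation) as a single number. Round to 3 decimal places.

Since P(k|x) ∝ w_k f_k(x), the posterior odds are w_i f_i(x) / (w_j f_j(x)).
Evaluate each component's likelihood at the observed value:
  L_Allergy = P(nausea | comp) = 0.22
  L_Flu = P(nausea | comp) = 0.11
  L_Measles = P(nausea | comp) = 0.23
  L_Cold = P(nausea | comp) = 0.16
Odds = (0.17/0.43) × (0.16/0.23) = 0.395349 × 0.695652 ≈ 0.275

0.275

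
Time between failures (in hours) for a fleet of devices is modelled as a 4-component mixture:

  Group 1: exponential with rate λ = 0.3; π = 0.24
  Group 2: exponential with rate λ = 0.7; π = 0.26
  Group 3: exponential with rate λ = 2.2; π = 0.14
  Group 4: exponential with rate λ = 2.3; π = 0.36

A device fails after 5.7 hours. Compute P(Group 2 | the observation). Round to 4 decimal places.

Posterior ∝ prior × likelihood, so P(k | x) ∝ π_k f_k(x); normalise over all components.
Exponential densities:
  p_1 = 0.0542597
  p_2 = 0.0129498
  p_3 = 7.87716e-06
  p_4 = 4.65722e-06
Weight by the priors:
  π_1·p_1 = 0.24 × 0.0542597 = 0.0130223
  π_2·p_2 = 0.26 × 0.0129498 = 0.00336695
  π_3·p_3 = 0.14 × 7.87716e-06 = 1.1028e-06
  π_4·p_4 = 0.36 × 4.65722e-06 = 1.6766e-06
Marginal: 0.0130223 + 0.00336695 + 1.1028e-06 + 1.6766e-06 = 0.0163921
So the posterior for Group 2 is 0.00336695 / 0.0163921 ≈ 0.2054.

0.2054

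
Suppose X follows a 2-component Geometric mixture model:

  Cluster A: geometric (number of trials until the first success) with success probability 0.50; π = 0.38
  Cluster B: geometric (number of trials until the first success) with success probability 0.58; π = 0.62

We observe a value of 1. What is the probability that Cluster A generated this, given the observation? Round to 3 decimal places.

Posterior ∝ prior × likelihood, so P(k | x) ∝ π_k f_k(x); normalise over all components.
Geometric probabilities:
  p_A = 0.50·(1−0.50)^0 = 0.50·1 = 0.5
  p_B = 0.58·(1−0.58)^0 = 0.58·1 = 0.58
Unnormalised posteriors:
  π_A·p_A = 0.38 × 0.5 = 0.19
  π_B·p_B = 0.62 × 0.58 = 0.3596
Marginal: 0.19 + 0.3596 = 0.5496
P(Cluster A | x) = 0.19 / 0.5496 ≈ 0.346

0.346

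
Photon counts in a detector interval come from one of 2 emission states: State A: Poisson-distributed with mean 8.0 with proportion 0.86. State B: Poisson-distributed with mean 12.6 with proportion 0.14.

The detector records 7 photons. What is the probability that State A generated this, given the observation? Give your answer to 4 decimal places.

0.9621

By Bayes' theorem, P(k | x) = π_k f_k(x) / Σ_j π_j f_j(x).
Poisson probabilities:
  f_A = e^(−8.0)·8.0^7/7! = 0.139587
  f_B = e^(−12.6)·12.6^7/7! = 0.0337328
Multiply by the mixture weights:
  π_A·f_A = 0.86 × 0.139587 = 0.120044
  π_B·f_B = 0.14 × 0.0337328 = 0.0047226
Denominator: 0.120044 + 0.0047226 = 0.124767
So the posterior for State A is 0.120044 / 0.124767 ≈ 0.9621.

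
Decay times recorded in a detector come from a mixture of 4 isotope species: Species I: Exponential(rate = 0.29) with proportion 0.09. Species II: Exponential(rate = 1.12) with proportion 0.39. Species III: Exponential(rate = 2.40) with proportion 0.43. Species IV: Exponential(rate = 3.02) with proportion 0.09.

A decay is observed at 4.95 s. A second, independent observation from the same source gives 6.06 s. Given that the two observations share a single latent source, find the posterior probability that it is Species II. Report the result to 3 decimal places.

The responsibility of component k is π_k f_k(x) divided by Σ_j π_j f_j(x).
Since both observations come from the same component, the likelihood for component k is f_k(x₁)·f_k(x₂).
  p_I = [0.29·e^(−0.29·4.95) = 0.29·e^(−1.4355) = 0.0690189] × [0.0500229] = 0.00345253
  p_II = [1.12·e^(−1.12·4.95) = 1.12·e^(−5.5440) = 0.00438015] × [0.0012635] = 5.53432e-06
  p_III = [2.40·e^(−2.40·4.95) = 2.40·e^(−11.8800) = 1.66262e-05] × [1.15833e-06] = 1.92586e-11
  p_IV = [3.02·e^(−3.02·4.95) = 3.02·e^(−14.9490) = 9.72162e-07] × [3.40327e-08] = 3.30853e-14
Weight by the priors:
  π_I·p_I = 0.09 × 0.00345253 = 0.000310727
  π_II·p_II = 0.39 × 5.53432e-06 = 2.15838e-06
  π_III·p_III = 0.43 × 1.92586e-11 = 8.28121e-12
  π_IV·p_IV = 0.09 × 3.30853e-14 = 2.97768e-15
Evidence: 0.000310727 + 2.15838e-06 + 8.28121e-12 + 2.97768e-15 = 0.000312886
So the posterior for Species II is 2.15838e-06 / 0.000312886 ≈ 0.007.

0.007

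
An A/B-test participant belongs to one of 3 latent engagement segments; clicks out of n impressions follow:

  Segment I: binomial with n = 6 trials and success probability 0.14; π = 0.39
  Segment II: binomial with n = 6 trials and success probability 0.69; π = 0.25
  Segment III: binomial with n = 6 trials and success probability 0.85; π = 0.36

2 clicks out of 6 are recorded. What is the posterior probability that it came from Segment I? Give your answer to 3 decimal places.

By Bayes' theorem, P(k | x) = P(Z=k) f_k(x) / Σ_j P(Z=j) f_j(x).
Component likelihoods at x = 2 clicks out of 6:
  L_I = C(6,2)·0.14^2·0.86^4 = 15·0.0196·0.547008 = 0.16082
  L_II = C(6,2)·0.69^2·0.31^4 = 15·0.4761·0.00923521 = 0.0659533
  L_III = C(6,2)·0.85^2·0.15^4 = 15·0.7225·0.00050625 = 0.00548648
Multiply by the mixture weights:
  P(Z=I)·L_I = 0.39 × 0.16082 = 0.06272
  P(Z=II)·L_II = 0.25 × 0.0659533 = 0.0164883
  P(Z=III)·L_III = 0.36 × 0.00548648 = 0.00197513
Marginal: 0.06272 + 0.0164883 + 0.00197513 = 0.0811834
P(Segment I | 2 clicks out of 6) = 0.06272 / 0.0811834 ≈ 0.773

0.773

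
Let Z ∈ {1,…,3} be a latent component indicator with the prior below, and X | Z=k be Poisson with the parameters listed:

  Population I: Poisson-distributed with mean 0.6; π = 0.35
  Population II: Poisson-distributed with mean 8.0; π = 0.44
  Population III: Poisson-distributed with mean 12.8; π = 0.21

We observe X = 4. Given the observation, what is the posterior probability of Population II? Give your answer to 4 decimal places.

0.9373

Apply Bayes' rule: the posterior for each component is proportional to its prior times its likelihood at x.
Component likelihoods at x = 4:
  p_I = e^(−0.6)·0.6^4/4! = 0.00296358
  p_II = e^(−8.0)·8.0^4/4! = 0.0572523
  p_III = e^(−12.8)·12.8^4/4! = 0.00308787
Weight by the priors:
  w_I·p_I = 0.35 × 0.00296358 = 0.00103725
  w_II·p_II = 0.44 × 0.0572523 = 0.025191
  w_III·p_III = 0.21 × 0.00308787 = 0.000648453
Sum: 0.00103725 + 0.025191 + 0.000648453 = 0.0268767
Responsibility of Population II: 0.025191 / 0.0268767 ≈ 0.9373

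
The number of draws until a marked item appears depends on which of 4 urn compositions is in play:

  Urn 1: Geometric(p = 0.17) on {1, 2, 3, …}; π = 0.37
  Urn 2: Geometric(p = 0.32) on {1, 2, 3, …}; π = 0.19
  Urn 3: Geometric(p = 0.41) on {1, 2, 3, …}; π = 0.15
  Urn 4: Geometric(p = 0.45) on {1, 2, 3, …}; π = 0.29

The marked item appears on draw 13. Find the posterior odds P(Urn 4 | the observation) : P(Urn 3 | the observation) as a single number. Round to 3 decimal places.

0.914

Only the two components matter; the odds are (π_i f_i(x)) / (π_j f_j(x)).
Evaluate each component's likelihood at the observed value:
  L_1 = 0.0181713
  L_2 = 0.00312793
  L_3 = 0.000729471
  L_4 = 0.000344798
9.99914e-05 / 0.000109421 ≈ 0.914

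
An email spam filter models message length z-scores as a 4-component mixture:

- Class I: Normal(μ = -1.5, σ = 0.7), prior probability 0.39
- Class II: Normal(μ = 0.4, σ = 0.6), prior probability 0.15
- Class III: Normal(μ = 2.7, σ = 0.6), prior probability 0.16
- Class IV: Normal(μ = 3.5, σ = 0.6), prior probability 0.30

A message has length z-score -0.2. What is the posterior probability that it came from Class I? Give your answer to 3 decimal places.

P(component k | x) = P(Z=k)·f_k(x) / marginal(x), where marginal(x) = Σ_j P(Z=j)·f_j(x).
Evaluate each component's likelihood at the observed value:
  f_I = (1/(0.7·√(2π)))·exp(−(-0.2−-1.5)²/(2·0.7²)) = 0.569918·exp(-1.72449) = 0.101596
  f_II = (1/(0.6·√(2π)))·exp(−(-0.2−0.4)²/(2·0.6²)) = 0.664904·exp(-0.50000) = 0.403285
  f_III = (1/(0.6·√(2π)))·exp(−(-0.2−2.7)²/(2·0.6²)) = 0.664904·exp(-11.68056) = 5.62287e-06
  f_IV = (1/(0.6·√(2π)))·exp(−(-0.2−3.5)²/(2·0.6²)) = 0.664904·exp(-19.01389) = 3.67394e-09
Weight by the priors:
  P(Z=I)·f_I = 0.39 × 0.101596 = 0.0396224
  P(Z=II)·f_II = 0.15 × 0.403285 = 0.0604927
  P(Z=III)·f_III = 0.16 × 5.62287e-06 = 8.99659e-07
  P(Z=IV)·f_IV = 0.30 × 3.67394e-09 = 1.10218e-09
Denominator: 0.0396224 + 0.0604927 + 8.99659e-07 + 1.10218e-09 = 0.100116
Responsibility of Class I: 0.0396224 / 0.100116 ≈ 0.396

0.396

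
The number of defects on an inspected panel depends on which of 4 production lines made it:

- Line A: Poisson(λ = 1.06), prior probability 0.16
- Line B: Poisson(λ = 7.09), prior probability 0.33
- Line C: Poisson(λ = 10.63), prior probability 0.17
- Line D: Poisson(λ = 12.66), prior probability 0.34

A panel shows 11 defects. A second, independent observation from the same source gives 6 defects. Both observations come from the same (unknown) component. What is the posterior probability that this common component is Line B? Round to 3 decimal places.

By Bayes' theorem, P(k | x) = w_k f_k(x) / Σ_j w_j f_j(x).
Since both observations come from the same component, the likelihood for component k is f_k(x₁)·f_k(x₂).
  f_A = [e^(−1.06)·1.06^11/11! = 1.64762e-08] × [0.000682575] = 1.12462e-11
  f_B = [e^(−7.09)·7.09^11/11! = 0.0475122] × [0.147027] = 0.00698557
  f_C = [e^(−10.63)·10.63^11/11! = 0.118621] × [0.0484526] = 0.00574747
  f_D = [e^(−12.66)·12.66^11/11! = 0.106524] × [0.0181594] = 0.00193441
Prior × likelihood for each component:
  w_A·f_A = 0.16 × 1.12462e-11 = 1.7994e-12
  w_B·f_B = 0.33 × 0.00698557 = 0.00230524
  w_C·f_C = 0.17 × 0.00574747 = 0.00097707
  w_D·f_D = 0.34 × 0.00193441 = 0.000657699
Marginal: 1.7994e-12 + 0.00230524 + 0.00097707 + 0.000657699 = 0.00394001
So the posterior for Line B is 0.00230524 / 0.00394001 ≈ 0.585.

0.585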